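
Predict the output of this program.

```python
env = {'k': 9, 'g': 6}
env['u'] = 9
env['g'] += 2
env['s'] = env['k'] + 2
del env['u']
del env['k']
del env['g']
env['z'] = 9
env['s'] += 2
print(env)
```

{'s': 13, 'z': 9}

env['u'] = 9 → {'k': 9, 'g': 6, 'u': 9}
env['g'] = 6+2 = 8 → {'k': 9, 'g': 8, 'u': 9}
env['s'] = env['k']+2 = 11 → {'k': 9, 'g': 8, 'u': 9, 's': 11}
del 'u' → {'k': 9, 'g': 8, 's': 11}
del 'k' → {'g': 8, 's': 11}
del 'g' → {'s': 11}
env['z'] = 9 → {'s': 11, 'z': 9}
env['s'] = 11+2 = 13 → {'s': 13, 'z': 9}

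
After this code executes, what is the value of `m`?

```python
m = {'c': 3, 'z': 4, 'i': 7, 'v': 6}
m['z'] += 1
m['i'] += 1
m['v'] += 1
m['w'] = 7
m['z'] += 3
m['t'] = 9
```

m['z'] = 4+1 = 5 → {'c': 3, 'z': 5, 'i': 7, 'v': 6}
m['i'] = 7+1 = 8 → {'c': 3, 'z': 5, 'i': 8, 'v': 6}
m['v'] = 6+1 = 7 → {'c': 3, 'z': 5, 'i': 8, 'v': 7}
m['w'] = 7 → {'c': 3, 'z': 5, 'i': 8, 'v': 7, 'w': 7}
m['z'] = 5+3 = 8 → {'c': 3, 'z': 8, 'i': 8, 'v': 7, 'w': 7}
m['t'] = 9 → {'c': 3, 'z': 8, 'i': 8, 'v': 7, 'w': 7, 't': 9}

{'c': 3, 'z': 8, 'i': 8, 'v': 7, 'w': 7, 't': 9}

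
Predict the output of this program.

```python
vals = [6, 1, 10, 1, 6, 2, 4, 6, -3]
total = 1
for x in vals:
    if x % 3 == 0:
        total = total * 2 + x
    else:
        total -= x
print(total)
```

-23

x=6: %3==0, total = 1*2+6 = 8
x=1: not %3==0, total = 8-1 = 7
x=10: not %3==0, total = 7-10 = -3
x=1: not %3==0, total = (-3)-1 = -4
x=6: %3==0, total = (-4)*2+6 = -2
x=2: not %3==0, total = (-2)-2 = -4
x=4: not %3==0, total = (-4)-4 = -8
x=6: %3==0, total = (-8)*2+6 = -10
x=-3: %3==0, total = (-10)*2+(-3) = -23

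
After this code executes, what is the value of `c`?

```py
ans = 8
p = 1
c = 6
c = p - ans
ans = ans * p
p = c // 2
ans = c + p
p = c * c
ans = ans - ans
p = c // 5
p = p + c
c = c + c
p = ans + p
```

-14

c = 1-8 = -7
ans = 8*1 = 8
p = (-7)//2 = -4
ans = (-7)+(-4) = -11
p = (-7)*(-7) = 49
ans = (-11)-(-11) = 0
p = (-7)//5 = -2
p = (-2)+(-7) = -9
c = (-7)+(-7) = -14
p = 0+(-9) = -9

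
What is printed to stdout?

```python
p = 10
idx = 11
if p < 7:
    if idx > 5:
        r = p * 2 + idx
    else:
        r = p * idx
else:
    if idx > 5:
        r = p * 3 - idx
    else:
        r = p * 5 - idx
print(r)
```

19

p=10, idx=11
p < 7 is False; idx > 5 is True
→ r = p * 3 - idx = 19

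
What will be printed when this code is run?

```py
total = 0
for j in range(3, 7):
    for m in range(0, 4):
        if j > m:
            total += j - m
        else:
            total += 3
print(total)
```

j=3,m=0: 3>0, total = 0+3 = 3
j=3,m=1: 3>1, total = 3+2 = 5
j=3,m=2: 3>2, total = 5+1 = 6
j=3,m=3: not 3>3, total = 6+3 = 9
j=4,m=0: 4>0, total = 9+4 = 13
j=4,m=1: 4>1, total = 13+3 = 16
j=4,m=2: 4>2, total = 16+2 = 18
j=4,m=3: 4>3, total = 18+1 = 19
j=5,m=0: 5>0, total = 19+5 = 24
j=5,m=1: 5>1, total = 24+4 = 28
j=5,m=2: 5>2, total = 28+3 = 31
j=5,m=3: 5>3, total = 31+2 = 33
j=6,m=0: 6>0, total = 33+6 = 39
j=6,m=1: 6>1, total = 39+5 = 44
j=6,m=2: 6>2, total = 44+4 = 48
j=6,m=3: 6>3, total = 48+3 = 51

51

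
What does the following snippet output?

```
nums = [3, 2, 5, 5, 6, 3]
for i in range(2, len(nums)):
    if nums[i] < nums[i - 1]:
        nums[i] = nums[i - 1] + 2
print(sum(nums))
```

i=2: 5>=2, unchanged → [3, 2, 5, 5, 6, 3]
i=3: 5>=5, unchanged → [3, 2, 5, 5, 6, 3]
i=4: 6>=5, unchanged → [3, 2, 5, 5, 6, 3]
i=5: 3<6, nums[5] = 6+2 = 8 → [3, 2, 5, 5, 6, 8]
sum = 29

29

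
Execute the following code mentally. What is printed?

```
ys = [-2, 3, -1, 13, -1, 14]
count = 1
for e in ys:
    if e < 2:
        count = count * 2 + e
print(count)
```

e=-2: <2, count = 1*2+(-2) = 0
e=3: not <2
e=-1: <2, count = 0*2+(-1) = -1
e=13: not <2
e=-1: <2, count = (-1)*2+(-1) = -3
e=14: not <2

-3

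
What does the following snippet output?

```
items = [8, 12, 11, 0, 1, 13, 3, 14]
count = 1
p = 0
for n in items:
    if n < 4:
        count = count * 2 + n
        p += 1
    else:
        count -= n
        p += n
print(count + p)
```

n=8: not <4, count = 1-8 = -7; p=8
n=12: not <4, count = (-7)-12 = -19; p=20
n=11: not <4, count = (-19)-11 = -30; p=31
n=0: <4, count = (-30)*2+0 = -60; p=32
n=1: <4, count = (-60)*2+1 = -119; p=33
n=13: not <4, count = (-119)-13 = -132; p=46
n=3: <4, count = (-132)*2+3 = -261; p=47
n=14: not <4, count = (-261)-14 = -275; p=61
count+p = (-275)+61 = -214

-214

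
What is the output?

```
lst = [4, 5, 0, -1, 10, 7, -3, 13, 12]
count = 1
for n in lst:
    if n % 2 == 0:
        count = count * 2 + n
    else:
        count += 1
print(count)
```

98

n=4: even, count = 1*2+4 = 6
n=5: not even, count = 6+1 = 7
n=0: even, count = 7*2+0 = 14
n=-1: not even, count = 14+1 = 15
n=10: even, count = 15*2+10 = 40
n=7: not even, count = 40+1 = 41
n=-3: not even, count = 41+1 = 42
n=13: not even, count = 42+1 = 43
n=12: even, count = 43*2+12 = 98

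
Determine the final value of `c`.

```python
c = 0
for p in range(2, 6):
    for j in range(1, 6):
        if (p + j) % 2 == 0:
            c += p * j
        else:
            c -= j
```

p=2,j=1: odd sum, c = 0-1 = -1
p=2,j=2: even sum, c = (-1)+4 = 3
p=2,j=3: odd sum, c = 3-3 = 0
p=2,j=4: even sum, c = 0+8 = 8
p=2,j=5: odd sum, c = 8-5 = 3
p=3,j=1: even sum, c = 3+3 = 6
p=3,j=2: odd sum, c = 6-2 = 4
p=3,j=3: even sum, c = 4+9 = 13
p=3,j=4: odd sum, c = 13-4 = 9
p=3,j=5: even sum, c = 9+15 = 24
p=4,j=1: odd sum, c = 24-1 = 23
p=4,j=2: even sum, c = 23+8 = 31
p=4,j=3: odd sum, c = 31-3 = 28
p=4,j=4: even sum, c = 28+16 = 44
p=4,j=5: odd sum, c = 44-5 = 39
p=5,j=1: even sum, c = 39+5 = 44
p=5,j=2: odd sum, c = 44-2 = 42
p=5,j=3: even sum, c = 42+15 = 57
p=5,j=4: odd sum, c = 57-4 = 53
p=5,j=5: even sum, c = 53+25 = 78

78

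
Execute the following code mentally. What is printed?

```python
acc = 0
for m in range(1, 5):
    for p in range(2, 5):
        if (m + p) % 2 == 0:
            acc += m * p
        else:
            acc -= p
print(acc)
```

m=1,p=2: odd sum, acc = 0-2 = -2
m=1,p=3: even sum, acc = (-2)+3 = 1
m=1,p=4: odd sum, acc = 1-4 = -3
m=2,p=2: even sum, acc = (-3)+4 = 1
m=2,p=3: odd sum, acc = 1-3 = -2
m=2,p=4: even sum, acc = (-2)+8 = 6
m=3,p=2: odd sum, acc = 6-2 = 4
m=3,p=3: even sum, acc = 4+9 = 13
m=3,p=4: odd sum, acc = 13-4 = 9
m=4,p=2: even sum, acc = 9+8 = 17
m=4,p=3: odd sum, acc = 17-3 = 14
m=4,p=4: even sum, acc = 14+16 = 30

30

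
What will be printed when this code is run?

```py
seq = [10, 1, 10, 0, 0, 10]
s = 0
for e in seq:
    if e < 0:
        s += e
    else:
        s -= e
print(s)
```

e=10: not <0, s = 0-10 = -10
e=1: not <0, s = (-10)-1 = -11
e=10: not <0, s = (-11)-10 = -21
e=0: not <0, s = (-21)-0 = -21
e=0: not <0, s = (-21)-0 = -21
e=10: not <0, s = (-21)-10 = -31

-31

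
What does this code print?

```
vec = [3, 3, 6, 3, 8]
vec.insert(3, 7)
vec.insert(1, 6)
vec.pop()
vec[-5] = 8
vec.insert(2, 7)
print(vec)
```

[3, 8, 7, 3, 6, 7, 3]

insert 7 at 3 → [3, 3, 6, 7, 3, 8]
insert 6 at 1 → [3, 6, 3, 6, 7, 3, 8]
pop() removes 8 → [3, 6, 3, 6, 7, 3]
vec[-5] = 8 → [3, 8, 3, 6, 7, 3]
insert 7 at 2 → [3, 8, 7, 3, 6, 7, 3]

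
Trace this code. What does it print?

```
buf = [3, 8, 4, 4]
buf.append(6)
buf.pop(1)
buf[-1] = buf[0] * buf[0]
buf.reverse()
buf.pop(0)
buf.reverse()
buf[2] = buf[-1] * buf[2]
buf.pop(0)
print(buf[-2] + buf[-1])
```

append 6 → [3, 8, 4, 4, 6]
pop(1) removes 8 → [3, 4, 4, 6]
buf[-1] = buf[0]*buf[0] = 3*3 = 9 → [3, 4, 4, 9]
reverse → [9, 4, 4, 3]
pop(0) removes 9 → [4, 4, 3]
reverse → [3, 4, 4]
buf[2] = buf[-1]*buf[2] = 4*4 = 16 → [3, 4, 16]
pop(0) removes 3 → [4, 16]
buf[-2]+buf[-1] = 4+16 = 20

20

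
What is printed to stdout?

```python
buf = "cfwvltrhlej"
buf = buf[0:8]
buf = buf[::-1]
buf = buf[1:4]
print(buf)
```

rtl

slice [0:8] → 'cfwvltrh'
reverse → 'hrtlvwfc'
slice [1:4] → 'rtl'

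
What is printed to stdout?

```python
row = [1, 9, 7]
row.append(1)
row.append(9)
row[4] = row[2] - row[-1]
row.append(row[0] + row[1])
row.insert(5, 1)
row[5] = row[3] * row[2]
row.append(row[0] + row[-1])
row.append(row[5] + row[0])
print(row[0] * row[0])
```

1

append 1 → [1, 9, 7, 1]
append 9 → [1, 9, 7, 1, 9]
row[4] = row[2]-row[-1] = 7-9 = -2 → [1, 9, 7, 1, -2]
append row[0]+row[1] = 1+9 = 10 → [1, 9, 7, 1, -2, 10]
insert 1 at 5 → [1, 9, 7, 1, -2, 1, 10]
row[5] = row[3]*row[2] = 1*7 = 7 → [1, 9, 7, 1, -2, 7, 10]
append row[0]+row[-1] = 1+10 = 11 → [1, 9, 7, 1, -2, 7, 10, 11]
append row[5]+row[0] = 7+1 = 8 → [1, 9, 7, 1, -2, 7, 10, 11, 8]
row[0]*row[0] = 1*1 = 1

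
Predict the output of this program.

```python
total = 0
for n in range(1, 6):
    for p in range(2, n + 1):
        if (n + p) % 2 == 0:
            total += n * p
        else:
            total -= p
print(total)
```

n=2,p=2: even sum, total = 0+4 = 4
n=3,p=2: odd sum, total = 4-2 = 2
n=3,p=3: even sum, total = 2+9 = 11
n=4,p=2: even sum, total = 11+8 = 19
n=4,p=3: odd sum, total = 19-3 = 16
n=4,p=4: even sum, total = 16+16 = 32
n=5,p=2: odd sum, total = 32-2 = 30
n=5,p=3: even sum, total = 30+15 = 45
n=5,p=4: odd sum, total = 45-4 = 41
n=5,p=5: even sum, total = 41+25 = 66

66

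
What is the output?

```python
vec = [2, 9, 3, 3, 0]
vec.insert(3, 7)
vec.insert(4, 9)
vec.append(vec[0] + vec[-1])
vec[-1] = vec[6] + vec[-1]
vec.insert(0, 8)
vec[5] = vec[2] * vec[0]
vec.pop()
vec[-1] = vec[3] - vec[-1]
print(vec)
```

[8, 2, 9, 3, 7, 72, 3, 3]

insert 7 at 3 → [2, 9, 3, 7, 3, 0]
insert 9 at 4 → [2, 9, 3, 7, 9, 3, 0]
append vec[0]+vec[-1] = 2+0 = 2 → [2, 9, 3, 7, 9, 3, 0, 2]
vec[-1] = vec[6]+vec[-1] = 0+2 = 2 → [2, 9, 3, 7, 9, 3, 0, 2]
insert 8 at 0 → [8, 2, 9, 3, 7, 9, 3, 0, 2]
vec[5] = vec[2]*vec[0] = 9*8 = 72 → [8, 2, 9, 3, 7, 72, 3, 0, 2]
pop() removes 2 → [8, 2, 9, 3, 7, 72, 3, 0]
vec[-1] = vec[3]-vec[-1] = 3-0 = 3 → [8, 2, 9, 3, 7, 72, 3, 3]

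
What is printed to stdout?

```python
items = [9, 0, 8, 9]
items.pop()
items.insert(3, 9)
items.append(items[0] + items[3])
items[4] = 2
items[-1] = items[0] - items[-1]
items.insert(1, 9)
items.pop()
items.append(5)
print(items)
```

[9, 9, 0, 8, 9, 5]

pop() removes 9 → [9, 0, 8]
insert 9 at 3 → [9, 0, 8, 9]
append items[0]+items[3] = 9+9 = 18 → [9, 0, 8, 9, 18]
items[4] = 2 → [9, 0, 8, 9, 2]
items[-1] = items[0]-items[-1] = 9-2 = 7 → [9, 0, 8, 9, 7]
insert 9 at 1 → [9, 9, 0, 8, 9, 7]
pop() removes 7 → [9, 9, 0, 8, 9]
append 5 → [9, 9, 0, 8, 9, 5]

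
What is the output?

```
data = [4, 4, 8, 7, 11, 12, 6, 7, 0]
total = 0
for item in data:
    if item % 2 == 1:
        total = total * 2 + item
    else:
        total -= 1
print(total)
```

28

item=4: not odd, total = 0-1 = -1
item=4: not odd, total = (-1)-1 = -2
item=8: not odd, total = (-2)-1 = -3
item=7: odd, total = (-3)*2+7 = 1
item=11: odd, total = 1*2+11 = 13
item=12: not odd, total = 13-1 = 12
item=6: not odd, total = 12-1 = 11
item=7: odd, total = 11*2+7 = 29
item=0: not odd, total = 29-1 = 28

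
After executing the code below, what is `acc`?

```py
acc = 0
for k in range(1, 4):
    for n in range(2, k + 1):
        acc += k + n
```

k=2,n=2: acc = 0+4 = 4
k=3,n=2: acc = 4+5 = 9
k=3,n=3: acc = 9+6 = 15

15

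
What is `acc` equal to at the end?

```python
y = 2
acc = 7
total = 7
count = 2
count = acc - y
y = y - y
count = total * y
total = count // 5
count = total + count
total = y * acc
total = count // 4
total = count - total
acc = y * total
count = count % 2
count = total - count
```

count = 7-2 = 5
y = 2-2 = 0
count = 7*0 = 0
total = 0//5 = 0
count = 0+0 = 0
total = 0*7 = 0
total = 0//4 = 0
total = 0-0 = 0
acc = 0*0 = 0
count = 0%2 = 0
count = 0-0 = 0

0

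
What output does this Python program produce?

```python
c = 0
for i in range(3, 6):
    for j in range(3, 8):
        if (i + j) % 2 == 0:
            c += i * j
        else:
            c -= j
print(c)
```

125

i=3,j=3: even sum, c = 0+9 = 9
i=3,j=4: odd sum, c = 9-4 = 5
i=3,j=5: even sum, c = 5+15 = 20
i=3,j=6: odd sum, c = 20-6 = 14
i=3,j=7: even sum, c = 14+21 = 35
i=4,j=3: odd sum, c = 35-3 = 32
i=4,j=4: even sum, c = 32+16 = 48
i=4,j=5: odd sum, c = 48-5 = 43
i=4,j=6: even sum, c = 43+24 = 67
i=4,j=7: odd sum, c = 67-7 = 60
i=5,j=3: even sum, c = 60+15 = 75
i=5,j=4: odd sum, c = 75-4 = 71
i=5,j=5: even sum, c = 71+25 = 96
i=5,j=6: odd sum, c = 96-6 = 90
i=5,j=7: even sum, c = 90+35 = 125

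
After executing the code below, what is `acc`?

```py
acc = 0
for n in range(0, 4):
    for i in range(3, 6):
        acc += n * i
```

72

n=0,i=3: acc = 0+0 = 0
n=0,i=4: acc = 0+0 = 0
n=0,i=5: acc = 0+0 = 0
n=1,i=3: acc = 0+3 = 3
n=1,i=4: acc = 3+4 = 7
n=1,i=5: acc = 7+5 = 12
n=2,i=3: acc = 12+6 = 18
n=2,i=4: acc = 18+8 = 26
n=2,i=5: acc = 26+10 = 36
n=3,i=3: acc = 36+9 = 45
n=3,i=4: acc = 45+12 = 57
n=3,i=5: acc = 57+15 = 72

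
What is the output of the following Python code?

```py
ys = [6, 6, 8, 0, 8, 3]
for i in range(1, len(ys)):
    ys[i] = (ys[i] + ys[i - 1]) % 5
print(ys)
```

i=1: ys[1] = (6+6)%5 = 2 → [6, 2, 8, 0, 8, 3]
i=2: ys[2] = (8+2)%5 = 0 → [6, 2, 0, 0, 8, 3]
i=3: ys[3] = (0+0)%5 = 0 → [6, 2, 0, 0, 8, 3]
i=4: ys[4] = (8+0)%5 = 3 → [6, 2, 0, 0, 3, 3]
i=5: ys[5] = (3+3)%5 = 1 → [6, 2, 0, 0, 3, 1]

[6, 2, 0, 0, 3, 1]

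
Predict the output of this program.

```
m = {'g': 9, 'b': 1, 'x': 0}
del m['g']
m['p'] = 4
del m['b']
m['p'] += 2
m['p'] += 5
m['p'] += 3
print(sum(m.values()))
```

del 'g' → {'b': 1, 'x': 0}
m['p'] = 4 → {'b': 1, 'x': 0, 'p': 4}
del 'b' → {'x': 0, 'p': 4}
m['p'] = 4+2 = 6 → {'x': 0, 'p': 6}
m['p'] = 6+5 = 11 → {'x': 0, 'p': 11}
m['p'] = 11+3 = 14 → {'x': 0, 'p': 14}
sum of values = 14

14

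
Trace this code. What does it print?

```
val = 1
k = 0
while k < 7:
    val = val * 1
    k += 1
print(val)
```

k=0: val = 1*1 = 1
k=1: val = 1*1 = 1
k=2: val = 1*1 = 1
k=3: val = 1*1 = 1
k=4: val = 1*1 = 1
k=5: val = 1*1 = 1
k=6: val = 1*1 = 1

1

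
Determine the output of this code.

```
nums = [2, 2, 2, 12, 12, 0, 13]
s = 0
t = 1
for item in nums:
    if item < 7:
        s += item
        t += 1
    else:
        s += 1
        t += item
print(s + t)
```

51

item=2: <7, s = 0+2 = 2; t=2
item=2: <7, s = 2+2 = 4; t=3
item=2: <7, s = 4+2 = 6; t=4
item=12: not <7, s = 6+1 = 7; t=16
item=12: not <7, s = 7+1 = 8; t=28
item=0: <7, s = 8+0 = 8; t=29
item=13: not <7, s = 8+1 = 9; t=42
s+t = 9+42 = 51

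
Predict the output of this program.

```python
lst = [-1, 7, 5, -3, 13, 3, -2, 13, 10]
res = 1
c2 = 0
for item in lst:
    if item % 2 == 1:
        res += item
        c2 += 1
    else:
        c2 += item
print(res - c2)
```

23

item=-1: odd, res = 1+(-1) = 0; c2=1
item=7: odd, res = 0+7 = 7; c2=2
item=5: odd, res = 7+5 = 12; c2=3
item=-3: odd, res = 12+(-3) = 9; c2=4
item=13: odd, res = 9+13 = 22; c2=5
item=3: odd, res = 22+3 = 25; c2=6
item=-2: not odd; c2=4
item=13: odd, res = 25+13 = 38; c2=5
item=10: not odd; c2=15
res-c2 = 38-15 = 23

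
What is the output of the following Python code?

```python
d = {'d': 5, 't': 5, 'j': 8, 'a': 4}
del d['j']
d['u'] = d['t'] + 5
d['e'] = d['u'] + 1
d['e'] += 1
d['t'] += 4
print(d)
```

del 'j' → {'d': 5, 't': 5, 'a': 4}
d['u'] = d['t']+5 = 10 → {'d': 5, 't': 5, 'a': 4, 'u': 10}
d['e'] = d['u']+1 = 11 → {'d': 5, 't': 5, 'a': 4, 'u': 10, 'e': 11}
d['e'] = 11+1 = 12 → {'d': 5, 't': 5, 'a': 4, 'u': 10, 'e': 12}
d['t'] = 5+4 = 9 → {'d': 5, 't': 9, 'a': 4, 'u': 10, 'e': 12}

{'d': 5, 't': 9, 'a': 4, 'u': 10, 'e': 12}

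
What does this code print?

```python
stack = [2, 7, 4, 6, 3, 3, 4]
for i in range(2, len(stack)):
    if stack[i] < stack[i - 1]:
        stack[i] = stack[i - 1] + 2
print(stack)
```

[2, 7, 9, 11, 13, 15, 17]

i=2: 4<7, stack[2] = 7+2 = 9 → [2, 7, 9, 6, 3, 3, 4]
i=3: 6<9, stack[3] = 9+2 = 11 → [2, 7, 9, 11, 3, 3, 4]
i=4: 3<11, stack[4] = 11+2 = 13 → [2, 7, 9, 11, 13, 3, 4]
i=5: 3<13, stack[5] = 13+2 = 15 → [2, 7, 9, 11, 13, 15, 4]
i=6: 4<15, stack[6] = 15+2 = 17 → [2, 7, 9, 11, 13, 15, 17]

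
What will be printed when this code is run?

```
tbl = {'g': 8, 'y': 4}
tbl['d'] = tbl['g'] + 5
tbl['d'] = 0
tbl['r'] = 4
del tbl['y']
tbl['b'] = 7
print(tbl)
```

tbl['d'] = tbl['g']+5 = 13 → {'g': 8, 'y': 4, 'd': 13}
tbl['d'] = 0 → {'g': 8, 'y': 4, 'd': 0}
tbl['r'] = 4 → {'g': 8, 'y': 4, 'd': 0, 'r': 4}
del 'y' → {'g': 8, 'd': 0, 'r': 4}
tbl['b'] = 7 → {'g': 8, 'd': 0, 'r': 4, 'b': 7}

{'g': 8, 'd': 0, 'r': 4, 'b': 7}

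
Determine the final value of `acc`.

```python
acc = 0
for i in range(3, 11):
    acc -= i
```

i=3: acc = 0-3 = -3
i=4: acc = (-3)-4 = -7
i=5: acc = (-7)-5 = -12
i=6: acc = (-12)-6 = -18
i=7: acc = (-18)-7 = -25
i=8: acc = (-25)-8 = -33
i=9: acc = (-33)-9 = -42
i=10: acc = (-42)-10 = -52

-52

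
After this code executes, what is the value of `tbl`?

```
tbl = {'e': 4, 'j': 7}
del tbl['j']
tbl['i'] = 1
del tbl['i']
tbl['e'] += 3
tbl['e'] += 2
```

del 'j' → {'e': 4}
tbl['i'] = 1 → {'e': 4, 'i': 1}
del 'i' → {'e': 4}
tbl['e'] = 4+3 = 7 → {'e': 7}
tbl['e'] = 7+2 = 9 → {'e': 9}

{'e': 9}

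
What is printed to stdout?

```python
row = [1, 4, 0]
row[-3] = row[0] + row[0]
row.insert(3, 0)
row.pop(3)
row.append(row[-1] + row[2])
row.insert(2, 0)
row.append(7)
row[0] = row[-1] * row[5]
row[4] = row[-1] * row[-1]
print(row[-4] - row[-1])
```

-7

row[-3] = row[0]+row[0] = 1+1 = 2 → [2, 4, 0]
insert 0 at 3 → [2, 4, 0, 0]
pop(3) removes 0 → [2, 4, 0]
append row[-1]+row[2] = 0+0 = 0 → [2, 4, 0, 0]
insert 0 at 2 → [2, 4, 0, 0, 0]
append 7 → [2, 4, 0, 0, 0, 7]
row[0] = row[-1]*row[5] = 7*7 = 49 → [49, 4, 0, 0, 0, 7]
row[4] = row[-1]*row[-1] = 7*7 = 49 → [49, 4, 0, 0, 49, 7]
row[-4]-row[-1] = 0-7 = -7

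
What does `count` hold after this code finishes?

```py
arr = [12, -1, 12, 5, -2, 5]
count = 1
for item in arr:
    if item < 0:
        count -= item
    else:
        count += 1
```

item=12: not <0, count = 1+1 = 2
item=-1: <0, count = 2-(-1) = 3
item=12: not <0, count = 3+1 = 4
item=5: not <0, count = 4+1 = 5
item=-2: <0, count = 5-(-2) = 7
item=5: not <0, count = 7+1 = 8

8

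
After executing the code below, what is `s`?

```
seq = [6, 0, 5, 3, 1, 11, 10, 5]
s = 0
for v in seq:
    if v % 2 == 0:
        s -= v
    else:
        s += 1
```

v=6: even, s = 0-6 = -6
v=0: even, s = (-6)-0 = -6
v=5: not even, s = (-6)+1 = -5
v=3: not even, s = (-5)+1 = -4
v=1: not even, s = (-4)+1 = -3
v=11: not even, s = (-3)+1 = -2
v=10: even, s = (-2)-10 = -12
v=5: not even, s = (-12)+1 = -11

-11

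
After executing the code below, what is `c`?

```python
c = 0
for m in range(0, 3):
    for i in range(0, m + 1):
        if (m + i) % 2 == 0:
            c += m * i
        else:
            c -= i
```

m=0,i=0: even sum, c = 0+0 = 0
m=1,i=0: odd sum, c = 0-0 = 0
m=1,i=1: even sum, c = 0+1 = 1
m=2,i=0: even sum, c = 1+0 = 1
m=2,i=1: odd sum, c = 1-1 = 0
m=2,i=2: even sum, c = 0+4 = 4

4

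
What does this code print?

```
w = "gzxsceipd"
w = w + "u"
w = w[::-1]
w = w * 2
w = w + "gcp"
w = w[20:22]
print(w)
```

gc

+ 'u' → 'gzxsceipdu'
reverse → 'udpiecsxzg'
repeat ×2 → 'udpiecsxzgudpiecsxzg'
+ 'gcp' → 'udpiecsxzgudpiecsxzggcp'
slice [20:22] → 'gc'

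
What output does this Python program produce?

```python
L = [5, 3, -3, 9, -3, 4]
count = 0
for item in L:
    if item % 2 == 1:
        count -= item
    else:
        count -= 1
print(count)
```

-12

item=5: odd, count = 0-5 = -5
item=3: odd, count = (-5)-3 = -8
item=-3: odd, count = (-8)-(-3) = -5
item=9: odd, count = (-5)-9 = -14
item=-3: odd, count = (-14)-(-3) = -11
item=4: not odd, count = (-11)-1 = -12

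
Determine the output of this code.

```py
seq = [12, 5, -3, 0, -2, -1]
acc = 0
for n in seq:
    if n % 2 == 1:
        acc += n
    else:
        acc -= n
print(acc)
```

-9

n=12: not odd, acc = 0-12 = -12
n=5: odd, acc = (-12)+5 = -7
n=-3: odd, acc = (-7)+(-3) = -10
n=0: not odd, acc = (-10)-0 = -10
n=-2: not odd, acc = (-10)-(-2) = -8
n=-1: odd, acc = (-8)+(-1) = -9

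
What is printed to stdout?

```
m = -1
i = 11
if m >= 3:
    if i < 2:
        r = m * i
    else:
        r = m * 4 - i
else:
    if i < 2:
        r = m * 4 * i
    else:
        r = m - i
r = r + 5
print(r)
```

m=-1, i=11
m >= 3 is False; i < 2 is False
→ r = m - i = -12
r = (-12)+5 = -7

-7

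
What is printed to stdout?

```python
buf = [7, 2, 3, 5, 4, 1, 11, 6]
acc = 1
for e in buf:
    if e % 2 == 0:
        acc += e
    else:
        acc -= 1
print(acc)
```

e=7: not even, acc = 1-1 = 0
e=2: even, acc = 0+2 = 2
e=3: not even, acc = 2-1 = 1
e=5: not even, acc = 1-1 = 0
e=4: even, acc = 0+4 = 4
e=1: not even, acc = 4-1 = 3
e=11: not even, acc = 3-1 = 2
e=6: even, acc = 2+6 = 8

8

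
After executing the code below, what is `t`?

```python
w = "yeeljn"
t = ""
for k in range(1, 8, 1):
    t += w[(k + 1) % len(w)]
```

'eljnyee'

k=1: add w[2]='e' → 'e'
k=2: add w[3]='l' → 'el'
k=3: add w[4]='j' → 'elj'
k=4: add w[5]='n' → 'eljn'
k=5: add w[0]='y' → 'eljny'
k=6: add w[1]='e' → 'eljnye'
k=7: add w[2]='e' → 'eljnyee'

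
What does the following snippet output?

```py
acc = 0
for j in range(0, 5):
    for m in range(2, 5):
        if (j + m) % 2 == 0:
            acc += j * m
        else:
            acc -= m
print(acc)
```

j=0,m=2: even sum, acc = 0+0 = 0
j=0,m=3: odd sum, acc = 0-3 = -3
j=0,m=4: even sum, acc = (-3)+0 = -3
j=1,m=2: odd sum, acc = (-3)-2 = -5
j=1,m=3: even sum, acc = (-5)+3 = -2
j=1,m=4: odd sum, acc = (-2)-4 = -6
j=2,m=2: even sum, acc = (-6)+4 = -2
j=2,m=3: odd sum, acc = (-2)-3 = -5
j=2,m=4: even sum, acc = (-5)+8 = 3
j=3,m=2: odd sum, acc = 3-2 = 1
j=3,m=3: even sum, acc = 1+9 = 10
j=3,m=4: odd sum, acc = 10-4 = 6
j=4,m=2: even sum, acc = 6+8 = 14
j=4,m=3: odd sum, acc = 14-3 = 11
j=4,m=4: even sum, acc = 11+16 = 27

27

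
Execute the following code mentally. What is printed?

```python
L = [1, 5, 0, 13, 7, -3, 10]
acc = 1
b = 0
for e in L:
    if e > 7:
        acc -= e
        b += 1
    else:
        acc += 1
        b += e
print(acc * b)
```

e=1: not >7, acc = 1+1 = 2; b=1
e=5: not >7, acc = 2+1 = 3; b=6
e=0: not >7, acc = 3+1 = 4; b=6
e=13: >7, acc = 4-13 = -9; b=7
e=7: not >7, acc = (-9)+1 = -8; b=14
e=-3: not >7, acc = (-8)+1 = -7; b=11
e=10: >7, acc = (-7)-10 = -17; b=12
acc*b = (-17)*12 = -204

-204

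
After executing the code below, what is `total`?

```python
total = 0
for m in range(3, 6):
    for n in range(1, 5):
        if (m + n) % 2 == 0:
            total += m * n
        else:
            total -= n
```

40

m=3,n=1: even sum, total = 0+3 = 3
m=3,n=2: odd sum, total = 3-2 = 1
m=3,n=3: even sum, total = 1+9 = 10
m=3,n=4: odd sum, total = 10-4 = 6
m=4,n=1: odd sum, total = 6-1 = 5
m=4,n=2: even sum, total = 5+8 = 13
m=4,n=3: odd sum, total = 13-3 = 10
m=4,n=4: even sum, total = 10+16 = 26
m=5,n=1: even sum, total = 26+5 = 31
m=5,n=2: odd sum, total = 31-2 = 29
m=5,n=3: even sum, total = 29+15 = 44
m=5,n=4: odd sum, total = 44-4 = 40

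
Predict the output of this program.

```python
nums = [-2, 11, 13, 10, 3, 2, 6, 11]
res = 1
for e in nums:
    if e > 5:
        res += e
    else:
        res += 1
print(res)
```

e=-2: not >5, res = 1+1 = 2
e=11: >5, res = 2+11 = 13
e=13: >5, res = 13+13 = 26
e=10: >5, res = 26+10 = 36
e=3: not >5, res = 36+1 = 37
e=2: not >5, res = 37+1 = 38
e=6: >5, res = 38+6 = 44
e=11: >5, res = 44+11 = 55

55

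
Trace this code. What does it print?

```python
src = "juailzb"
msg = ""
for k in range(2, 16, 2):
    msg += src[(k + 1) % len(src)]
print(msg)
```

k=2: add src[3]='i' → 'i'
k=4: add src[5]='z' → 'iz'
k=6: add src[0]='j' → 'izj'
k=8: add src[2]='a' → 'izja'
k=10: add src[4]='l' → 'izjal'
k=12: add src[6]='b' → 'izjalb'
k=14: add src[1]='u' → 'izjalbu'

izjalbu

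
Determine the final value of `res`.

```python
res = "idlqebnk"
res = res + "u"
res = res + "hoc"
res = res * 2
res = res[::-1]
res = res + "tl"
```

+ 'u' → 'idlqebnku'
+ 'hoc' → 'idlqebnkuhoc'
repeat ×2 → 'idlqebnkuhocidlqebnkuhoc'
reverse → 'cohuknbeqldicohuknbeqldi'
+ 'tl' → 'cohuknbeqldicohuknbeqlditl'

'cohuknbeqldicohuknbeqlditl'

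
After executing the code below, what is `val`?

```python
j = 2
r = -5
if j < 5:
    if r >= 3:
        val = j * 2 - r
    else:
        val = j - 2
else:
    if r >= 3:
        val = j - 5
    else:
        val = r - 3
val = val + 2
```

j=2, r=-5
j < 5 is True; r >= 3 is False
→ val = j - 2 = 0
val = 0+2 = 2

2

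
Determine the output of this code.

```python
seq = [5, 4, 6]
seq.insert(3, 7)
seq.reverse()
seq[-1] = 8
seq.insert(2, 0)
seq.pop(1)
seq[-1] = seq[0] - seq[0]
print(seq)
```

insert 7 at 3 → [5, 4, 6, 7]
reverse → [7, 6, 4, 5]
seq[-1] = 8 → [7, 6, 4, 8]
insert 0 at 2 → [7, 6, 0, 4, 8]
pop(1) removes 6 → [7, 0, 4, 8]
seq[-1] = seq[0]-seq[0] = 7-7 = 0 → [7, 0, 4, 0]

[7, 0, 4, 0]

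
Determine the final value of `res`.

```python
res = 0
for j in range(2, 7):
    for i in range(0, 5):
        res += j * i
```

200

j=2,i=0: res = 0+0 = 0
j=2,i=1: res = 0+2 = 2
j=2,i=2: res = 2+4 = 6
j=2,i=3: res = 6+6 = 12
j=2,i=4: res = 12+8 = 20
j=3,i=0: res = 20+0 = 20
j=3,i=1: res = 20+3 = 23
j=3,i=2: res = 23+6 = 29
j=3,i=3: res = 29+9 = 38
j=3,i=4: res = 38+12 = 50
j=4,i=0: res = 50+0 = 50
j=4,i=1: res = 50+4 = 54
j=4,i=2: res = 54+8 = 62
j=4,i=3: res = 62+12 = 74
j=4,i=4: res = 74+16 = 90
j=5,i=0: res = 90+0 = 90
j=5,i=1: res = 90+5 = 95
j=5,i=2: res = 95+10 = 105
j=5,i=3: res = 105+15 = 120
j=5,i=4: res = 120+20 = 140
j=6,i=0: res = 140+0 = 140
j=6,i=1: res = 140+6 = 146
j=6,i=2: res = 146+12 = 158
j=6,i=3: res = 158+18 = 176
j=6,i=4: res = 176+24 = 200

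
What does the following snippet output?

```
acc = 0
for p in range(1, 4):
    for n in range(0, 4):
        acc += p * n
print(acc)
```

p=1,n=0: acc = 0+0 = 0
p=1,n=1: acc = 0+1 = 1
p=1,n=2: acc = 1+2 = 3
p=1,n=3: acc = 3+3 = 6
p=2,n=0: acc = 6+0 = 6
p=2,n=1: acc = 6+2 = 8
p=2,n=2: acc = 8+4 = 12
p=2,n=3: acc = 12+6 = 18
p=3,n=0: acc = 18+0 = 18
p=3,n=1: acc = 18+3 = 21
p=3,n=2: acc = 21+6 = 27
p=3,n=3: acc = 27+9 = 36

36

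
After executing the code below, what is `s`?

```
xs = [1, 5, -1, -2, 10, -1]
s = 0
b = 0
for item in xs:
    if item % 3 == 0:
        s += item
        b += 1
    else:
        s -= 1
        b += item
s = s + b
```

6

item=1: not %3==0, s = 0-1 = -1; b=1
item=5: not %3==0, s = (-1)-1 = -2; b=6
item=-1: not %3==0, s = (-2)-1 = -3; b=5
item=-2: not %3==0, s = (-3)-1 = -4; b=3
item=10: not %3==0, s = (-4)-1 = -5; b=13
item=-1: not %3==0, s = (-5)-1 = -6; b=12
s+b = (-6)+12 = 6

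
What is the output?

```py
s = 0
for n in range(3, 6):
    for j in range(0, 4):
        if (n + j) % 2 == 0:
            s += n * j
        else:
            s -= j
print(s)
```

32

n=3,j=0: odd sum, s = 0-0 = 0
n=3,j=1: even sum, s = 0+3 = 3
n=3,j=2: odd sum, s = 3-2 = 1
n=3,j=3: even sum, s = 1+9 = 10
n=4,j=0: even sum, s = 10+0 = 10
n=4,j=1: odd sum, s = 10-1 = 9
n=4,j=2: even sum, s = 9+8 = 17
n=4,j=3: odd sum, s = 17-3 = 14
n=5,j=0: odd sum, s = 14-0 = 14
n=5,j=1: even sum, s = 14+5 = 19
n=5,j=2: odd sum, s = 19-2 = 17
n=5,j=3: even sum, s = 17+15 = 32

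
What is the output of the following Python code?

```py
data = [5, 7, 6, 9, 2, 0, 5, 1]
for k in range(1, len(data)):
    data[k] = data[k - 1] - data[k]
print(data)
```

k=1: data[1] = 5-7 = -2 → [5, -2, 6, 9, 2, 0, 5, 1]
k=2: data[2] = (-2)-6 = -8 → [5, -2, -8, 9, 2, 0, 5, 1]
k=3: data[3] = (-8)-9 = -17 → [5, -2, -8, -17, 2, 0, 5, 1]
k=4: data[4] = (-17)-2 = -19 → [5, -2, -8, -17, -19, 0, 5, 1]
k=5: data[5] = (-19)-0 = -19 → [5, -2, -8, -17, -19, -19, 5, 1]
k=6: data[6] = (-19)-5 = -24 → [5, -2, -8, -17, -19, -19, -24, 1]
k=7: data[7] = (-24)-1 = -25 → [5, -2, -8, -17, -19, -19, -24, -25]

[5, -2, -8, -17, -19, -19, -24, -25]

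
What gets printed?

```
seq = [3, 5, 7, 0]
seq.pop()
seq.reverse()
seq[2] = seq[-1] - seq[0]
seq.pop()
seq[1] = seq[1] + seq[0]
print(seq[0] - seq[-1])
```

-5

pop() removes 0 → [3, 5, 7]
reverse → [7, 5, 3]
seq[2] = seq[-1]-seq[0] = 3-7 = -4 → [7, 5, -4]
pop() removes -4 → [7, 5]
seq[1] = seq[1]+seq[0] = 5+7 = 12 → [7, 12]
seq[0]-seq[-1] = 7-12 = -5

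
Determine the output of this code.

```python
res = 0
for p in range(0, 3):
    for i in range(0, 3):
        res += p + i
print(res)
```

p=0,i=0: res = 0+0 = 0
p=0,i=1: res = 0+1 = 1
p=0,i=2: res = 1+2 = 3
p=1,i=0: res = 3+1 = 4
p=1,i=1: res = 4+2 = 6
p=1,i=2: res = 6+3 = 9
p=2,i=0: res = 9+2 = 11
p=2,i=1: res = 11+3 = 14
p=2,i=2: res = 14+4 = 18

18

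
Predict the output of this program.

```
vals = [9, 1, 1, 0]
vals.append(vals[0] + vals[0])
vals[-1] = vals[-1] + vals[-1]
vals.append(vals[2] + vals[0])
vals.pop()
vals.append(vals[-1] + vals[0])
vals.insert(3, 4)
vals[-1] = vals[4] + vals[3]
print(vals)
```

[9, 1, 1, 4, 0, 36, 4]

append vals[0]+vals[0] = 9+9 = 18 → [9, 1, 1, 0, 18]
vals[-1] = vals[-1]+vals[-1] = 18+18 = 36 → [9, 1, 1, 0, 36]
append vals[2]+vals[0] = 1+9 = 10 → [9, 1, 1, 0, 36, 10]
pop() removes 10 → [9, 1, 1, 0, 36]
append vals[-1]+vals[0] = 36+9 = 45 → [9, 1, 1, 0, 36, 45]
insert 4 at 3 → [9, 1, 1, 4, 0, 36, 45]
vals[-1] = vals[4]+vals[3] = 0+4 = 4 → [9, 1, 1, 4, 0, 36, 4]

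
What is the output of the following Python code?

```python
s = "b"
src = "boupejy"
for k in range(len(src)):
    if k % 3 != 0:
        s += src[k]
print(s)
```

k=0: skip
k=1: add 'o' → 'bo'
k=2: add 'u' → 'bou'
k=3: skip
k=4: add 'e' → 'boue'
k=5: add 'j' → 'bouej'
k=6: skip

bouej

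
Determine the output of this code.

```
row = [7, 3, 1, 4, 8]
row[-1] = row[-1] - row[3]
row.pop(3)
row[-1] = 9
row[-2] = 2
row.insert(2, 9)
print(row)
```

row[-1] = row[-1]-row[3] = 8-4 = 4 → [7, 3, 1, 4, 4]
pop(3) removes 4 → [7, 3, 1, 4]
row[-1] = 9 → [7, 3, 1, 9]
row[-2] = 2 → [7, 3, 2, 9]
insert 9 at 2 → [7, 3, 9, 2, 9]

[7, 3, 9, 2, 9]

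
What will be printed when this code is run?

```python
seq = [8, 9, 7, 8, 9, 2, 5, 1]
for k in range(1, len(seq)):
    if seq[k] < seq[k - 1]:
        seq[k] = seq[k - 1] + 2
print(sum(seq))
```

113

k=1: 9>=8, unchanged → [8, 9, 7, 8, 9, 2, 5, 1]
k=2: 7<9, seq[2] = 9+2 = 11 → [8, 9, 11, 8, 9, 2, 5, 1]
k=3: 8<11, seq[3] = 11+2 = 13 → [8, 9, 11, 13, 9, 2, 5, 1]
k=4: 9<13, seq[4] = 13+2 = 15 → [8, 9, 11, 13, 15, 2, 5, 1]
k=5: 2<15, seq[5] = 15+2 = 17 → [8, 9, 11, 13, 15, 17, 5, 1]
k=6: 5<17, seq[6] = 17+2 = 19 → [8, 9, 11, 13, 15, 17, 19, 1]
k=7: 1<19, seq[7] = 19+2 = 21 → [8, 9, 11, 13, 15, 17, 19, 21]
sum = 113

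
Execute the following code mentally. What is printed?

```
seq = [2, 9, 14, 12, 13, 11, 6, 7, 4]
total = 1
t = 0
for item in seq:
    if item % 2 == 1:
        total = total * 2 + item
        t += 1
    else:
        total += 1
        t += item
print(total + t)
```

246

item=2: not odd, total = 1+1 = 2; t=2
item=9: odd, total = 2*2+9 = 13; t=3
item=14: not odd, total = 13+1 = 14; t=17
item=12: not odd, total = 14+1 = 15; t=29
item=13: odd, total = 15*2+13 = 43; t=30
item=11: odd, total = 43*2+11 = 97; t=31
item=6: not odd, total = 97+1 = 98; t=37
item=7: odd, total = 98*2+7 = 203; t=38
item=4: not odd, total = 203+1 = 204; t=42
total+t = 204+42 = 246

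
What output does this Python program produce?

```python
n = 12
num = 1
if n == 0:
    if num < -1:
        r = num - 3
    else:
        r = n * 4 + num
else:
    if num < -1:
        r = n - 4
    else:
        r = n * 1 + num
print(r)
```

n=12, num=1
n == 0 is False; num < -1 is False
→ r = n * 1 + num = 13

13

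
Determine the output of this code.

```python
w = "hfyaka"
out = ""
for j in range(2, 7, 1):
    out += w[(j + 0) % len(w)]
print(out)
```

yakah

j=2: add w[2]='y' → 'y'
j=3: add w[3]='a' → 'ya'
j=4: add w[4]='k' → 'yak'
j=5: add w[5]='a' → 'yaka'
j=6: add w[0]='h' → 'yakah'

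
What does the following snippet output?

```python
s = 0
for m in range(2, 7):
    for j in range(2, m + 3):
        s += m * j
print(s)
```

485

m=2,j=2: s = 0+4 = 4
m=2,j=3: s = 4+6 = 10
m=2,j=4: s = 10+8 = 18
m=3,j=2: s = 18+6 = 24
m=3,j=3: s = 24+9 = 33
m=3,j=4: s = 33+12 = 45
m=3,j=5: s = 45+15 = 60
m=4,j=2: s = 60+8 = 68
m=4,j=3: s = 68+12 = 80
m=4,j=4: s = 80+16 = 96
m=4,j=5: s = 96+20 = 116
m=4,j=6: s = 116+24 = 140
m=5,j=2: s = 140+10 = 150
m=5,j=3: s = 150+15 = 165
m=5,j=4: s = 165+20 = 185
m=5,j=5: s = 185+25 = 210
m=5,j=6: s = 210+30 = 240
m=5,j=7: s = 240+35 = 275
m=6,j=2: s = 275+12 = 287
m=6,j=3: s = 287+18 = 305
m=6,j=4: s = 305+24 = 329
m=6,j=5: s = 329+30 = 359
m=6,j=6: s = 359+36 = 395
m=6,j=7: s = 395+42 = 437
m=6,j=8: s = 437+48 = 485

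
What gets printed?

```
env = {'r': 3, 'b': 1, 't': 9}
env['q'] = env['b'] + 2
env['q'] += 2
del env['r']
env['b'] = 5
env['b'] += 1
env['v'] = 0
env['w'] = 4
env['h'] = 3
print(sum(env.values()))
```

27

env['q'] = env['b']+2 = 3 → {'r': 3, 'b': 1, 't': 9, 'q': 3}
env['q'] = 3+2 = 5 → {'r': 3, 'b': 1, 't': 9, 'q': 5}
del 'r' → {'b': 1, 't': 9, 'q': 5}
env['b'] = 5 → {'b': 5, 't': 9, 'q': 5}
env['b'] = 5+1 = 6 → {'b': 6, 't': 9, 'q': 5}
env['v'] = 0 → {'b': 6, 't': 9, 'q': 5, 'v': 0}
env['w'] = 4 → {'b': 6, 't': 9, 'q': 5, 'v': 0, 'w': 4}
env['h'] = 3 → {'b': 6, 't': 9, 'q': 5, 'v': 0, 'w': 4, 'h': 3}
sum of values = 27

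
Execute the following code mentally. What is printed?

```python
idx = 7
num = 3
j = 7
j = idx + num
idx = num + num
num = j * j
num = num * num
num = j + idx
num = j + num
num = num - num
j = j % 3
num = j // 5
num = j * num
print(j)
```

1

j = 7+3 = 10
idx = 3+3 = 6
num = 10*10 = 100
num = 100*100 = 10000
num = 10+6 = 16
num = 10+16 = 26
num = 26-26 = 0
j = 10%3 = 1
num = 1//5 = 0
num = 1*0 = 0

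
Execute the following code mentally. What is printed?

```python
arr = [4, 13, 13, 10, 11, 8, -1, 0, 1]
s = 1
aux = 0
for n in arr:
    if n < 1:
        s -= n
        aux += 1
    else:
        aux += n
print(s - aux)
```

-60

n=4: not <1; aux=4
n=13: not <1; aux=17
n=13: not <1; aux=30
n=10: not <1; aux=40
n=11: not <1; aux=51
n=8: not <1; aux=59
n=-1: <1, s = 1-(-1) = 2; aux=60
n=0: <1, s = 2-0 = 2; aux=61
n=1: not <1; aux=62
s-aux = 2-62 = -60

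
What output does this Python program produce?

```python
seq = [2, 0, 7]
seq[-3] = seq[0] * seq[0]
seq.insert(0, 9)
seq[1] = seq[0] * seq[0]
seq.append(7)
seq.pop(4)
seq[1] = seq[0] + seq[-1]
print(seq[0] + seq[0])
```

seq[-3] = seq[0]*seq[0] = 2*2 = 4 → [4, 0, 7]
insert 9 at 0 → [9, 4, 0, 7]
seq[1] = seq[0]*seq[0] = 9*9 = 81 → [9, 81, 0, 7]
append 7 → [9, 81, 0, 7, 7]
pop(4) removes 7 → [9, 81, 0, 7]
seq[1] = seq[0]+seq[-1] = 9+7 = 16 → [9, 16, 0, 7]
seq[0]+seq[0] = 9+9 = 18

18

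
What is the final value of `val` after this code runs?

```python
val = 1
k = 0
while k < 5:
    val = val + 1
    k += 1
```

k=0: val = 1+1 = 2
k=1: val = 2+1 = 3
k=2: val = 3+1 = 4
k=3: val = 4+1 = 5
k=4: val = 5+1 = 6

6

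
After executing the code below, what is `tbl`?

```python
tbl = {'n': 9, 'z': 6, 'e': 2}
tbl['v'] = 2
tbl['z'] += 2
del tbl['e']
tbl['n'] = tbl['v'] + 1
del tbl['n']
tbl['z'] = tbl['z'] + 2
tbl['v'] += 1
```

{'z': 10, 'v': 3}

tbl['v'] = 2 → {'n': 9, 'z': 6, 'e': 2, 'v': 2}
tbl['z'] = 6+2 = 8 → {'n': 9, 'z': 8, 'e': 2, 'v': 2}
del 'e' → {'n': 9, 'z': 8, 'v': 2}
tbl['n'] = tbl['v']+1 = 3 → {'n': 3, 'z': 8, 'v': 2}
del 'n' → {'z': 8, 'v': 2}
tbl['z'] = tbl['z']+2 = 10 → {'z': 10, 'v': 2}
tbl['v'] = 2+1 = 3 → {'z': 10, 'v': 3}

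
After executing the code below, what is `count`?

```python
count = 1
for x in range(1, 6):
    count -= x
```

x=1: count = 1-1 = 0
x=2: count = 0-2 = -2
x=3: count = (-2)-3 = -5
x=4: count = (-5)-4 = -9
x=5: count = (-9)-5 = -14

-14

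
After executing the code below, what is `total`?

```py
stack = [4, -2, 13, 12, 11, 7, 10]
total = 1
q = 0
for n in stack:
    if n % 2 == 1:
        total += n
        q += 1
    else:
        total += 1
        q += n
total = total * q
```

972

n=4: not odd, total = 1+1 = 2; q=4
n=-2: not odd, total = 2+1 = 3; q=2
n=13: odd, total = 3+13 = 16; q=3
n=12: not odd, total = 16+1 = 17; q=15
n=11: odd, total = 17+11 = 28; q=16
n=7: odd, total = 28+7 = 35; q=17
n=10: not odd, total = 35+1 = 36; q=27
total*q = 36*27 = 972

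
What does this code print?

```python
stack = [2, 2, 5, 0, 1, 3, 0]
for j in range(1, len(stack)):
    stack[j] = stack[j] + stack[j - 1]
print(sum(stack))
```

60

j=1: stack[1] = 2+2 = 4 → [2, 4, 5, 0, 1, 3, 0]
j=2: stack[2] = 5+4 = 9 → [2, 4, 9, 0, 1, 3, 0]
j=3: stack[3] = 0+9 = 9 → [2, 4, 9, 9, 1, 3, 0]
j=4: stack[4] = 1+9 = 10 → [2, 4, 9, 9, 10, 3, 0]
j=5: stack[5] = 3+10 = 13 → [2, 4, 9, 9, 10, 13, 0]
j=6: stack[6] = 0+13 = 13 → [2, 4, 9, 9, 10, 13, 13]
sum = 60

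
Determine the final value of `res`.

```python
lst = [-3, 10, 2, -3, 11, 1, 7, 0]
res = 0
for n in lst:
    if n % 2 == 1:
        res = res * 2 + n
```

n=-3: odd, res = 0*2+(-3) = -3
n=10: not odd
n=2: not odd
n=-3: odd, res = (-3)*2+(-3) = -9
n=11: odd, res = (-9)*2+11 = -7
n=1: odd, res = (-7)*2+1 = -13
n=7: odd, res = (-13)*2+7 = -19
n=0: not odd

-19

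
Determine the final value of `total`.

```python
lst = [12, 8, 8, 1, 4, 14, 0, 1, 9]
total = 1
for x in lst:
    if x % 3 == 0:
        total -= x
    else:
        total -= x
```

-56

x=12: %3==0, total = 1-12 = -11
x=8: not %3==0, total = (-11)-8 = -19
x=8: not %3==0, total = (-19)-8 = -27
x=1: not %3==0, total = (-27)-1 = -28
x=4: not %3==0, total = (-28)-4 = -32
x=14: not %3==0, total = (-32)-14 = -46
x=0: %3==0, total = (-46)-0 = -46
x=1: not %3==0, total = (-46)-1 = -47
x=9: %3==0, total = (-47)-9 = -56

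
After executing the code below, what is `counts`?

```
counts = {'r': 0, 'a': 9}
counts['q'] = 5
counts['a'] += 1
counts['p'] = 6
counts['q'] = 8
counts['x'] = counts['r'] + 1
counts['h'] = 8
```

counts['q'] = 5 → {'r': 0, 'a': 9, 'q': 5}
counts['a'] = 9+1 = 10 → {'r': 0, 'a': 10, 'q': 5}
counts['p'] = 6 → {'r': 0, 'a': 10, 'q': 5, 'p': 6}
counts['q'] = 8 → {'r': 0, 'a': 10, 'q': 8, 'p': 6}
counts['x'] = counts['r']+1 = 1 → {'r': 0, 'a': 10, 'q': 8, 'p': 6, 'x': 1}
counts['h'] = 8 → {'r': 0, 'a': 10, 'q': 8, 'p': 6, 'x': 1, 'h': 8}

{'r': 0, 'a': 10, 'q': 8, 'p': 6, 'x': 1, 'h': 8}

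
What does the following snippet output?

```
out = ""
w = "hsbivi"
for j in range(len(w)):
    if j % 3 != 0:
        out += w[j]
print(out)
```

j=0: skip
j=1: add 's' → 's'
j=2: add 'b' → 'sb'
j=3: skip
j=4: add 'v' → 'sbv'
j=5: add 'i' → 'sbvi'

sbvi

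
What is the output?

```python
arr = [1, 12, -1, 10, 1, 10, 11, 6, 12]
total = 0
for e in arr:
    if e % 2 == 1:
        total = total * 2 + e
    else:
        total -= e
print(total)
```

-157

e=1: odd, total = 0*2+1 = 1
e=12: not odd, total = 1-12 = -11
e=-1: odd, total = (-11)*2+(-1) = -23
e=10: not odd, total = (-23)-10 = -33
e=1: odd, total = (-33)*2+1 = -65
e=10: not odd, total = (-65)-10 = -75
e=11: odd, total = (-75)*2+11 = -139
e=6: not odd, total = (-139)-6 = -145
e=12: not odd, total = (-145)-12 = -157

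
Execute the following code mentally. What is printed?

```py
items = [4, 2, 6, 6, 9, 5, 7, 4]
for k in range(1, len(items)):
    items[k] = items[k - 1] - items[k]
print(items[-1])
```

k=1: items[1] = 4-2 = 2 → [4, 2, 6, 6, 9, 5, 7, 4]
k=2: items[2] = 2-6 = -4 → [4, 2, -4, 6, 9, 5, 7, 4]
k=3: items[3] = (-4)-6 = -10 → [4, 2, -4, -10, 9, 5, 7, 4]
k=4: items[4] = (-10)-9 = -19 → [4, 2, -4, -10, -19, 5, 7, 4]
k=5: items[5] = (-19)-5 = -24 → [4, 2, -4, -10, -19, -24, 7, 4]
k=6: items[6] = (-24)-7 = -31 → [4, 2, -4, -10, -19, -24, -31, 4]
k=7: items[7] = (-31)-4 = -35 → [4, 2, -4, -10, -19, -24, -31, -35]

-35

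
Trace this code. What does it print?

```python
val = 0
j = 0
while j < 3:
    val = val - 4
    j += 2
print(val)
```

j=0: val = 0-4 = -4
j=2: val = (-4)-4 = -8

-8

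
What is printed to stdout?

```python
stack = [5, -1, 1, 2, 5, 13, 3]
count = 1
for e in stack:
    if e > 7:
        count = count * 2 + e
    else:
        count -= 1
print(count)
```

e=5: not >7, count = 1-1 = 0
e=-1: not >7, count = 0-1 = -1
e=1: not >7, count = (-1)-1 = -2
e=2: not >7, count = (-2)-1 = -3
e=5: not >7, count = (-3)-1 = -4
e=13: >7, count = (-4)*2+13 = 5
e=3: not >7, count = 5-1 = 4

4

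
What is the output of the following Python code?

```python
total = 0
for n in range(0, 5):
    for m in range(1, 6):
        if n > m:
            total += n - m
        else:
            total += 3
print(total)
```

67

n=0,m=1: not 0>1, total = 0+3 = 3
n=0,m=2: not 0>2, total = 3+3 = 6
n=0,m=3: not 0>3, total = 6+3 = 9
n=0,m=4: not 0>4, total = 9+3 = 12
n=0,m=5: not 0>5, total = 12+3 = 15
n=1,m=1: not 1>1, total = 15+3 = 18
n=1,m=2: not 1>2, total = 18+3 = 21
n=1,m=3: not 1>3, total = 21+3 = 24
n=1,m=4: not 1>4, total = 24+3 = 27
n=1,m=5: not 1>5, total = 27+3 = 30
n=2,m=1: 2>1, total = 30+1 = 31
n=2,m=2: not 2>2, total = 31+3 = 34
n=2,m=3: not 2>3, total = 34+3 = 37
n=2,m=4: not 2>4, total = 37+3 = 40
n=2,m=5: not 2>5, total = 40+3 = 43
n=3,m=1: 3>1, total = 43+2 = 45
n=3,m=2: 3>2, total = 45+1 = 46
n=3,m=3: not 3>3, total = 46+3 = 49
n=3,m=4: not 3>4, total = 49+3 = 52
n=3,m=5: not 3>5, total = 52+3 = 55
n=4,m=1: 4>1, total = 55+3 = 58
n=4,m=2: 4>2, total = 58+2 = 60
n=4,m=3: 4>3, total = 60+1 = 61
n=4,m=4: not 4>4, total = 61+3 = 64
n=4,m=5: not 4>5, total = 64+3 = 67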